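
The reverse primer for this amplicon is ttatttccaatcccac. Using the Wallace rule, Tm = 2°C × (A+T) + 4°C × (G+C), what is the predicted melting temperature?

44°C

G=0, C=6, A=4, T=6
A+T = 10, G+C = 6
Tm = 4·6 + 2·10 = 24 + 20 = 44°C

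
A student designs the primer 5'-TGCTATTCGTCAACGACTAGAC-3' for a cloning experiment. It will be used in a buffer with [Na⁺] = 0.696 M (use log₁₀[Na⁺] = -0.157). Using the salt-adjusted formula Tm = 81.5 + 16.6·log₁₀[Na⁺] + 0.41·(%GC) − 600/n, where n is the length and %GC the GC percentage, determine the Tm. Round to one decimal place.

70.3°C

Length n = 22. Counting bases: T=6, A=6, G=4, C=6
G+C = 10, so %GC = 10/22 × 100 = 45.455%
Salt term: 16.6 × (-0.157) = -2.606
GC term: 0.41 × 45.455 = 18.637; length term: −600/22 = −27.273
Tm = 81.5 + (-2.606) + 18.637 − 27.273 = 70.258 → 70.3°C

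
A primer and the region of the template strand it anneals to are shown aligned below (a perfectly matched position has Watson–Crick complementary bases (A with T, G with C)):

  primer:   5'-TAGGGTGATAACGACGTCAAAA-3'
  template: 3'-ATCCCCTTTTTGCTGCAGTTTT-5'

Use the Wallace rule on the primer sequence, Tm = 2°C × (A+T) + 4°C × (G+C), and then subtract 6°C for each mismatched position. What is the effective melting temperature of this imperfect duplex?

44°C

Primer base counts: A=9, T=4, G=6, C=3 → A+T=13, G+C=9
Perfect-match Tm = 2(13) + 4(9) = 26 + 36 = 62°C
Mismatches (positions where the bases are not complementary): 3 (at positions 6, 7, 9)
Effective Tm = 62 − 3×6 = 62 − 18 = 44°C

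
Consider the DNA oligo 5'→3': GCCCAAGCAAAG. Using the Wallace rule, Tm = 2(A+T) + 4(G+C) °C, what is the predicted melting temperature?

A=5, C=4, G=3, T=0
So N_AT = 5 and N_GC = 7.
Tm = 2(5) + 4(7) = 10 + 28 = 38°C

38°C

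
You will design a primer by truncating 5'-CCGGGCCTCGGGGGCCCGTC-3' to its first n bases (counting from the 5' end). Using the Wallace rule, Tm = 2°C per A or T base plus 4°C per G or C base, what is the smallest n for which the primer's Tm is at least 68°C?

n = 18

First 17 bases: CCGGGCCTCGGGGGCCC → Tm = 66°C (< 68°C)
First 18 bases: CCGGGCCTCGGGGGCCCG → Tm = 70°C (≥ 68°C)
Each additional base adds 2°C (A/T) or 4°C (G/C), so Tm is non-decreasing in n; n = 18 is the first length to reach 68°C.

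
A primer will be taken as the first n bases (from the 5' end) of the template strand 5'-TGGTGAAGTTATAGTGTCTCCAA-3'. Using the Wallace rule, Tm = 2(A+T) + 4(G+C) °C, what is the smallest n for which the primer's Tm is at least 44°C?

n = 16

First 15 bases: TGGTGAAGTTATAGT → Tm = 40°C (< 44°C)
First 16 bases: TGGTGAAGTTATAGTG → Tm = 44°C (≥ 44°C)
Each additional base adds 2°C (A/T) or 4°C (G/C), so Tm is non-decreasing in n; n = 16 is the first length to reach 44°C.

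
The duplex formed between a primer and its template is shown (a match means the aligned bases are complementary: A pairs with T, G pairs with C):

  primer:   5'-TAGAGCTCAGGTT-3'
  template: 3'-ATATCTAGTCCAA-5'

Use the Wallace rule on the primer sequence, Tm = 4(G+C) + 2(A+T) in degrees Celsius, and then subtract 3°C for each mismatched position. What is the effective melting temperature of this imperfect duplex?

32°C

Primer base counts: A=3, T=4, G=4, C=2 → A+T=7, G+C=6
Perfect-match Tm = 2(7) + 4(6) = 14 + 24 = 38°C
Mismatches (positions where the bases are not complementary): 2 (at positions 3, 6)
Effective Tm = 38 − 2×3 = 38 − 6 = 32°C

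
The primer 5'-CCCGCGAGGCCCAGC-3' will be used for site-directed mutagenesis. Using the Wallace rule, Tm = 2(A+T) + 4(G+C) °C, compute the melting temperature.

56°C

A=2, T=0, C=8, G=5
So N_AT = 2 and N_GC = 13.
Tm = 4·13 + 2·2 = 52 + 4 = 56°C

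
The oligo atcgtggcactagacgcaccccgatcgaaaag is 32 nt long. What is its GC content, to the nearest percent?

A=10, C=10, T=4, G=8
G+C = 8 + 10 = 18 out of 32 bases
%GC = 18/32 × 100 = 56.25% ≈ 56%

56%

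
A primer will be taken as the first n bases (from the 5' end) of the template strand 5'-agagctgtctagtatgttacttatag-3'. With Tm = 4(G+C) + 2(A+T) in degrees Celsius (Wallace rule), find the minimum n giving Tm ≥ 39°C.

First 13 bases: AGAGCTGTCTAGT → Tm = 38°C (< 39°C)
First 14 bases: AGAGCTGTCTAGTA → Tm = 40°C (≥ 39°C)
Each additional base adds 2°C (A/T) or 4°C (G/C), so Tm is non-decreasing in n; n = 14 is the first length to reach 39°C.

n = 14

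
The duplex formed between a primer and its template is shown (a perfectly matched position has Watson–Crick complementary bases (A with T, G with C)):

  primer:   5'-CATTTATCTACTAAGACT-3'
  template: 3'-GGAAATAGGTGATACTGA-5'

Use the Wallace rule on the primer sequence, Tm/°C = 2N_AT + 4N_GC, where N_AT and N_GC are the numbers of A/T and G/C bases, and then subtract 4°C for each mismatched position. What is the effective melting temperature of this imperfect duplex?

Primer base counts: A=6, T=7, G=1, C=4 → A+T=13, G+C=5
Perfect-match Tm = 2(13) + 4(5) = 26 + 20 = 46°C
Mismatches (positions where the bases are not complementary): 3 (at positions 2, 9, 14)
Effective Tm = 46 − 3×4 = 46 − 12 = 34°C

34°C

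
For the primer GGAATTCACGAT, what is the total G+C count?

Base counts: A=4, T=3, G=3, C=2
G+C = 3 + 2 = 5

5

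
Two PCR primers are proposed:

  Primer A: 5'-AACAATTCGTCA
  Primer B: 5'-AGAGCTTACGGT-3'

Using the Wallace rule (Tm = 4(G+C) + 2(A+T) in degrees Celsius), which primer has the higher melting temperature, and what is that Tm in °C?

Primer B, 36°C

Primer A: A+T=8, G+C=4 → Tm = 2(8)+4(4) = 32°C
Primer B: A+T=6, G+C=6 → Tm = 2(6)+4(6) = 36°C
32°C vs 36°C → primer B is higher.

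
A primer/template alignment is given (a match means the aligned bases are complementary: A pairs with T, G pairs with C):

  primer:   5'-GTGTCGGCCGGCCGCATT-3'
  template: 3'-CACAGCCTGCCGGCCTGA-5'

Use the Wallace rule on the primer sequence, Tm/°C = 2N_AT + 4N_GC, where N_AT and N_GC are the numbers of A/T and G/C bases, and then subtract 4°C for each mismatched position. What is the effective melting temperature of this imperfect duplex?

50°C

Primer base counts: A=1, T=4, G=7, C=6 → A+T=5, G+C=13
Perfect-match Tm = 2(5) + 4(13) = 10 + 52 = 62°C
Mismatches (positions where the bases are not complementary): 3 (at positions 8, 15, 17)
Effective Tm = 62 − 3×4 = 62 − 12 = 50°C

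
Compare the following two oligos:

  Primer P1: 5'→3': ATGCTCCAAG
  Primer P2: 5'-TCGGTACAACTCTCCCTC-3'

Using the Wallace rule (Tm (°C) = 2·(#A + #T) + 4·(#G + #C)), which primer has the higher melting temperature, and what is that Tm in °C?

Primer P1: A+T=5, G+C=5 → Tm = 2(5)+4(5) = 30°C
Primer P2: A+T=8, G+C=10 → Tm = 2(8)+4(10) = 56°C
30°C vs 56°C → primer P2 is higher.

Primer P2, 56°C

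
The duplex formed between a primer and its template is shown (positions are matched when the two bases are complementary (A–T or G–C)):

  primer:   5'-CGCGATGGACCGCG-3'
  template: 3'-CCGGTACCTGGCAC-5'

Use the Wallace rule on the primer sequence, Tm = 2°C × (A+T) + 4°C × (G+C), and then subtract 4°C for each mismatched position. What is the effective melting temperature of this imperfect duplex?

Primer base counts: A=2, T=1, G=6, C=5 → A+T=3, G+C=11
Perfect-match Tm = 2(3) + 4(11) = 6 + 44 = 50°C
Mismatches (positions where the bases are not complementary): 3 (at positions 1, 4, 13)
Effective Tm = 50 − 3×4 = 50 − 12 = 38°C

38°C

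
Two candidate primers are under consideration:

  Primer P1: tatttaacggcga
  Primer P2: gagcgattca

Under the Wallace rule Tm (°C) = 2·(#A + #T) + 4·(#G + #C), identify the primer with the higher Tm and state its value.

Primer P1, 36°C

Primer P1: A+T=8, G+C=5 → Tm = 2(8)+4(5) = 36°C
Primer P2: A+T=5, G+C=5 → Tm = 2(5)+4(5) = 30°C
36°C vs 30°C → primer P1 is higher.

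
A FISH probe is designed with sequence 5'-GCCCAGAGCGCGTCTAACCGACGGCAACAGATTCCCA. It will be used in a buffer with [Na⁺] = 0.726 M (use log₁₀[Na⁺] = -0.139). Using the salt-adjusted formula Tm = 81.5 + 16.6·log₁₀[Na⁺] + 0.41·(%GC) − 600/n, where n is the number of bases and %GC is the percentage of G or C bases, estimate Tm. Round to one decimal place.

88.5°C

Length n = 37. G=9, A=10, C=14, T=4
G+C = 23, so %GC = 23/37 × 100 = 62.162%
Salt term: 16.6 × (-0.139) = -2.307
GC term: 0.41 × 62.162 = 25.486; length term: −600/37 = −16.216
Tm = 81.5 + (-2.307) + 25.486 − 16.216 = 88.463 → 88.5°C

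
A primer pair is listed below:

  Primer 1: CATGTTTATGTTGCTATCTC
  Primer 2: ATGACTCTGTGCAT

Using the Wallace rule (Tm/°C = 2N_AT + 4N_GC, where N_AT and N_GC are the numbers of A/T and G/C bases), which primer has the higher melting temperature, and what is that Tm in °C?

Primer 1, 54°C

Primer 1: A+T=13, G+C=7 → Tm = 2(13)+4(7) = 54°C
Primer 2: A+T=8, G+C=6 → Tm = 2(8)+4(6) = 40°C
54°C vs 40°C → primer 1 is higher.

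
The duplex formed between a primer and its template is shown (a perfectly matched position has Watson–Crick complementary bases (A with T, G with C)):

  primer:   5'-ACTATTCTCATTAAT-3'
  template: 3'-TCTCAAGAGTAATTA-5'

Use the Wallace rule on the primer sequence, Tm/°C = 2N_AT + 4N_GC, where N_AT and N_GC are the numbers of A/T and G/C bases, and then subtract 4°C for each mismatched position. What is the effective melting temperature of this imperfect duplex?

Primer base counts: A=5, T=7, G=0, C=3 → A+T=12, G+C=3
Perfect-match Tm = 2(12) + 4(3) = 24 + 12 = 36°C
Mismatches (positions where the bases are not complementary): 3 (at positions 2, 3, 4)
Effective Tm = 36 − 3×4 = 36 − 12 = 24°C

24°C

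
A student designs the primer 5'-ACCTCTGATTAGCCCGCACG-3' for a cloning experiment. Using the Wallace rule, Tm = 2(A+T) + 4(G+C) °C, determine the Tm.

Counting bases: A=4, T=4, G=4, C=8
AT pairs contribute 8, GC pairs contribute 12.
Tm = 2(8) + 4(12) = 16 + 48 = 64°C

64°C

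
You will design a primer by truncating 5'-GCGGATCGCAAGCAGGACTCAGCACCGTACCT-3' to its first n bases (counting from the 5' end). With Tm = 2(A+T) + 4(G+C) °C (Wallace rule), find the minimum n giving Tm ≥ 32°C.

n = 9

First 8 bases: GCGGATCG → Tm = 28°C (< 32°C)
First 9 bases: GCGGATCGC → Tm = 32°C (≥ 32°C)
Since every base adds ≥2°C, Tm only increases with n, so the threshold is first crossed at n = 9.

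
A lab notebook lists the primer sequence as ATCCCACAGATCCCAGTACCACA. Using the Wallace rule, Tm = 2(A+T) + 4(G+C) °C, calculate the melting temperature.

70°C

C=10, G=2, A=8, T=3
So N_AT = 11 and N_GC = 12.
Tm = 4·12 + 2·11 = 48 + 22 = 70°C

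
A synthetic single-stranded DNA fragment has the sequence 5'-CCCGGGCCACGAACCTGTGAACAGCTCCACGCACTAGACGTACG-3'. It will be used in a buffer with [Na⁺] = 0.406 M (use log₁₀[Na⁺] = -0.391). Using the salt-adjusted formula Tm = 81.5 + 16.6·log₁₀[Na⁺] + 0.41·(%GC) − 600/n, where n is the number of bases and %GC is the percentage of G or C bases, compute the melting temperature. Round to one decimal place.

Length n = 44. A=11, G=11, C=17, T=5
G+C = 28, so %GC = 28/44 × 100 = 63.636%
Salt term: 16.6 × (-0.391) = -6.491
GC term: 0.41 × 63.636 = 26.091; length term: −600/44 = −13.636
Tm = 81.5 + (-6.491) + 26.091 − 13.636 = 87.464 → 87.5°C

87.5°C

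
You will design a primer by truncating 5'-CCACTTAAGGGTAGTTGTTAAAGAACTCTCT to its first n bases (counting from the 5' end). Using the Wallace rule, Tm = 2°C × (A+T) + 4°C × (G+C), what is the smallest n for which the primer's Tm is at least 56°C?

First 19 bases: CCACTTAAGGGTAGTTGTT → Tm = 54°C (< 56°C)
First 20 bases: CCACTTAAGGGTAGTTGTTA → Tm = 56°C (≥ 56°C)
Each additional base adds 2°C (A/T) or 4°C (G/C), so Tm is non-decreasing in n; n = 20 is the first length to reach 56°C.

n = 20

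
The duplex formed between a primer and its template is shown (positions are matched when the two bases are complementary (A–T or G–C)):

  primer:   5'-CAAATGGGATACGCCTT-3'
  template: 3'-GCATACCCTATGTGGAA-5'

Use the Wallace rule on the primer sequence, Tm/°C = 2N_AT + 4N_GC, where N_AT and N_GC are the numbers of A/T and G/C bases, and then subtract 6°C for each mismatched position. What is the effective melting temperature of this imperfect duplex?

Primer base counts: A=5, T=4, G=4, C=4 → A+T=9, G+C=8
Perfect-match Tm = 2(9) + 4(8) = 18 + 32 = 50°C
Mismatches (positions where the bases are not complementary): 3 (at positions 2, 3, 13)
Effective Tm = 50 − 3×6 = 50 − 18 = 32°C

32°C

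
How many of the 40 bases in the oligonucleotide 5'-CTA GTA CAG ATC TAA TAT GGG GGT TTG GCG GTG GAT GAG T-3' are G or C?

Base counts: G=15, A=9, T=12, C=4
G+C = 15 + 4 = 19

19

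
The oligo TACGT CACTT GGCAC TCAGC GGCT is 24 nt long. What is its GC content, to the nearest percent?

58%

Scanning the sequence gives A=4, C=8, T=6, G=6.
G+C = 6 + 8 = 14 out of 24 bases
%GC = 14/24 × 100 = 58.33% ≈ 58%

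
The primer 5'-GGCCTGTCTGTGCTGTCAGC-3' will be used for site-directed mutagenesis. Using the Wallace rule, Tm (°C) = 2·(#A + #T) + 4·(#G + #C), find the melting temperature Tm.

Base counts: A=1, G=7, T=6, C=6
A+T = 7, G+C = 13
Tm = 4·13 + 2·7 = 52 + 14 = 66°C

66°C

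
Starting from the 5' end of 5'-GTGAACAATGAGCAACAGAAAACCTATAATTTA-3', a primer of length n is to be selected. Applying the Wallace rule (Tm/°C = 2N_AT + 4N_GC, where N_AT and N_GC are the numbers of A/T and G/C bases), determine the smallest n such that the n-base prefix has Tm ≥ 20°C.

n = 7

First 6 bases: GTGAAC → Tm = 18°C (< 20°C)
First 7 bases: GTGAACA → Tm = 20°C (≥ 20°C)
Each additional base adds 2°C (A/T) or 4°C (G/C), so Tm is non-decreasing in n; n = 7 is the first length to reach 20°C.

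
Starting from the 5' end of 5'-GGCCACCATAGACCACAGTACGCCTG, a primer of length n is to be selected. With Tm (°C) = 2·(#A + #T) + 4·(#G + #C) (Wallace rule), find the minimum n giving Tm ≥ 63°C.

n = 21

First 20 bases: GGCCACCATAGACCACAGTA → Tm = 62°C (< 63°C)
First 21 bases: GGCCACCATAGACCACAGTAC → Tm = 66°C (≥ 63°C)
Each additional base adds 2°C (A/T) or 4°C (G/C), so Tm is non-decreasing in n; n = 21 is the first length to reach 63°C.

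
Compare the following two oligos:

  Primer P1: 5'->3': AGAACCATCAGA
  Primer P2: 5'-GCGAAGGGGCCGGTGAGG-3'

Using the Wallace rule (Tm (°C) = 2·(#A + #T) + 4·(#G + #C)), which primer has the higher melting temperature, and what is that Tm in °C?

Primer P1: A+T=7, G+C=5 → Tm = 2(7)+4(5) = 34°C
Primer P2: A+T=4, G+C=14 → Tm = 2(4)+4(14) = 64°C
34°C vs 64°C → primer P2 is higher.

Primer P2, 64°C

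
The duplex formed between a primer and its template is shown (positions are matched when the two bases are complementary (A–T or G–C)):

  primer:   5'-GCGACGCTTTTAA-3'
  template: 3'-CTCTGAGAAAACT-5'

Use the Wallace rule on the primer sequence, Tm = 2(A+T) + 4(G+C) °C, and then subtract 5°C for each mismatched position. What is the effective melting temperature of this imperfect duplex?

Primer base counts: A=3, T=4, G=3, C=3 → A+T=7, G+C=6
Perfect-match Tm = 2(7) + 4(6) = 14 + 24 = 38°C
Mismatches (positions where the bases are not complementary): 3 (at positions 2, 6, 12)
Effective Tm = 38 − 3×5 = 38 − 15 = 23°C

23°C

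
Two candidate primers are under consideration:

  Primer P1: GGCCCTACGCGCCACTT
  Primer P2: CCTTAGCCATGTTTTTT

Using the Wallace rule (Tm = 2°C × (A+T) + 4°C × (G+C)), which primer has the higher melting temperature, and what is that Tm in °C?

Primer P1: A+T=5, G+C=12 → Tm = 2(5)+4(12) = 58°C
Primer P2: A+T=11, G+C=6 → Tm = 2(11)+4(6) = 46°C
58°C vs 46°C → primer P1 is higher.

Primer P1, 58°C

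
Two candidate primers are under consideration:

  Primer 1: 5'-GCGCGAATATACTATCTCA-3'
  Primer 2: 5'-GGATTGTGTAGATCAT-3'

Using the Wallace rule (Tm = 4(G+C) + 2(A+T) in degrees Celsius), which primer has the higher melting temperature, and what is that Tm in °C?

Primer 1, 54°C

Primer 1: A+T=11, G+C=8 → Tm = 2(11)+4(8) = 54°C
Primer 2: A+T=10, G+C=6 → Tm = 2(10)+4(6) = 44°C
54°C vs 44°C → primer 1 is higher.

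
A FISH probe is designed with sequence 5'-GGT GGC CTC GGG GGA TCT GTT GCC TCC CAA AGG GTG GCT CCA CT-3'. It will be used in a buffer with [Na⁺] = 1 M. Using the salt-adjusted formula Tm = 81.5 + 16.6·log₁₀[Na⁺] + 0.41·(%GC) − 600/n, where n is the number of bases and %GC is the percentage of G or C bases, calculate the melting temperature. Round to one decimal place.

94.9°C

Length n = 44. Counting bases: T=10, C=13, G=16, A=5
G+C = 29, so %GC = 29/44 × 100 = 65.909%
Salt term: 16.6 × (0) = 0
GC term: 0.41 × 65.909 = 27.023; length term: −600/44 = −13.636
Tm = 81.5 + (0) + 27.023 − 13.636 = 94.887 → 94.9°C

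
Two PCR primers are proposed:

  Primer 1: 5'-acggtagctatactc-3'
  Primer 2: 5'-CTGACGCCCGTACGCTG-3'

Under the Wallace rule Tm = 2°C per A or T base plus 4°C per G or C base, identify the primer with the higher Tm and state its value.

Primer 1: A+T=8, G+C=7 → Tm = 2(8)+4(7) = 44°C
Primer 2: A+T=5, G+C=12 → Tm = 2(5)+4(12) = 58°C
44°C vs 58°C → primer 2 is higher.

Primer 2, 58°C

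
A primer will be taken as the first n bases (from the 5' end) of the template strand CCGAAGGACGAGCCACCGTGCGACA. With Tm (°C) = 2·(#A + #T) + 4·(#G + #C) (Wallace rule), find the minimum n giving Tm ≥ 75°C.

n = 22

First 21 bases: CCGAAGGACGAGCCACCGTGC → Tm = 72°C (< 75°C)
First 22 bases: CCGAAGGACGAGCCACCGTGCG → Tm = 76°C (≥ 75°C)
Since every base adds ≥2°C, Tm only increases with n, so the threshold is first crossed at n = 22.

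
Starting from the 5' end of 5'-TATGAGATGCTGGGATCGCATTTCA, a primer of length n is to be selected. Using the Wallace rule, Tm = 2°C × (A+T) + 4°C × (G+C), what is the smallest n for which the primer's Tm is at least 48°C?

First 16 bases: TATGAGATGCTGGGAT → Tm = 46°C (< 48°C)
First 17 bases: TATGAGATGCTGGGATC → Tm = 50°C (≥ 48°C)
Since every base adds ≥2°C, Tm only increases with n, so the threshold is first crossed at n = 17.

n = 17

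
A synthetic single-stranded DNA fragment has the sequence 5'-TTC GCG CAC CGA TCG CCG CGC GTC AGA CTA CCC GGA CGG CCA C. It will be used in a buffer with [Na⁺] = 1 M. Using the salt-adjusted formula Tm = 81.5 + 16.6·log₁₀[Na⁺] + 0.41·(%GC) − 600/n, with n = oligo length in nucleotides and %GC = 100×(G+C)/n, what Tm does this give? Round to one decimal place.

Length n = 43. C=19, A=7, G=12, T=5
G+C = 31, so %GC = 31/43 × 100 = 72.093%
Salt term: 16.6 × (0) = 0
GC term: 0.41 × 72.093 = 29.558; length term: −600/43 = −13.953
Tm = 81.5 + (0) + 29.558 − 13.953 = 97.105 → 97.1°C

97.1°C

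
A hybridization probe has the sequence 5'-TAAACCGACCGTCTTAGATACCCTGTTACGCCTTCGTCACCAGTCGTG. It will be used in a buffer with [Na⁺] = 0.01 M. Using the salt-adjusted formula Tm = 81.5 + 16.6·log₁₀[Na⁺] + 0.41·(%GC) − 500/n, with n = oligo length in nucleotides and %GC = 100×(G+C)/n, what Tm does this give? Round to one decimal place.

Length n = 48. Scanning the sequence gives G=9, C=16, T=13, A=10.
G+C = 25, so %GC = 25/48 × 100 = 52.083%
Salt term: 16.6 × (-2) = -33.2
GC term: 0.41 × 52.083 = 21.354; length term: −500/48 = −10.417
Tm = 81.5 + (-33.2) + 21.354 − 10.417 = 59.237 → 59.2°C

59.2°C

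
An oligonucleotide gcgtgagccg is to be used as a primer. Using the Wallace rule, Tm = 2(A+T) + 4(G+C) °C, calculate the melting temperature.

Counting bases: A=1, C=3, T=1, G=5
AT pairs contribute 2, GC pairs contribute 8.
Tm = 4·8 + 2·2 = 32 + 4 = 36°C

36°C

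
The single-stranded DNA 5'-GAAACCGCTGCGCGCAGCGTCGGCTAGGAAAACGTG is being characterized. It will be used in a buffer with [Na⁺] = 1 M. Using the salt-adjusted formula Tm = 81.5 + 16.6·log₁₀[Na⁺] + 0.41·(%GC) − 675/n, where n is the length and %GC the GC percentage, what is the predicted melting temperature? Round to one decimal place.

88.9°C

Length n = 36. Base counts: C=10, A=9, G=13, T=4
G+C = 23, so %GC = 23/36 × 100 = 63.889%
Salt term: 16.6 × (0) = 0
GC term: 0.41 × 63.889 = 26.194; length term: −675/36 = −18.75
Tm = 81.5 + (0) + 26.194 − 18.75 = 88.944 → 88.9°C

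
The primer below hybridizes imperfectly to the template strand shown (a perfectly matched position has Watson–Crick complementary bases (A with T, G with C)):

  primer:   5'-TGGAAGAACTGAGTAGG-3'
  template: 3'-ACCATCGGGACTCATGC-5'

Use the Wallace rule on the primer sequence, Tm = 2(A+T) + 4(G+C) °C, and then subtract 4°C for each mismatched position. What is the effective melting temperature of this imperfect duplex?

34°C

Primer base counts: A=6, T=3, G=7, C=1 → A+T=9, G+C=8
Perfect-match Tm = 2(9) + 4(8) = 18 + 32 = 50°C
Mismatches (positions where the bases are not complementary): 4 (at positions 4, 7, 8, 16)
Effective Tm = 50 − 4×4 = 50 − 16 = 34°C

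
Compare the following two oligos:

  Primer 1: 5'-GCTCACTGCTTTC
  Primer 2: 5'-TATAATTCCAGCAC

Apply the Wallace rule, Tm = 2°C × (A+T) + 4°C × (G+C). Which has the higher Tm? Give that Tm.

Primer 1: A+T=6, G+C=7 → Tm = 2(6)+4(7) = 40°C
Primer 2: A+T=9, G+C=5 → Tm = 2(9)+4(5) = 38°C
40°C vs 38°C → primer 1 is higher.

Primer 1, 40°C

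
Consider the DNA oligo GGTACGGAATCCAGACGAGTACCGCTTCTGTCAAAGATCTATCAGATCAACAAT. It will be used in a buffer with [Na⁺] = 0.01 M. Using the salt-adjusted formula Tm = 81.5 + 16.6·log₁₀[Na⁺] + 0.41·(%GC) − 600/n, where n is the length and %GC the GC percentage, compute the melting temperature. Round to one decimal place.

Length n = 54. Base counts: G=11, A=18, T=12, C=13
G+C = 24, so %GC = 24/54 × 100 = 44.444%
Salt term: 16.6 × (-2) = -33.2
GC term: 0.41 × 44.444 = 18.222; length term: −600/54 = −11.111
Tm = 81.5 + (-33.2) + 18.222 − 11.111 = 55.411 → 55.4°C

55.4°C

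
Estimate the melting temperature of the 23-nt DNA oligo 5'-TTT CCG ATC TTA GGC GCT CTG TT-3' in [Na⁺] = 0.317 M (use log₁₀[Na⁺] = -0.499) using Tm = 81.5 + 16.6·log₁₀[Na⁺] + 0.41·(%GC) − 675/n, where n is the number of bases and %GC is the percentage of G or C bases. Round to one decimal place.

Length n = 23. Scanning the sequence gives T=10, G=5, C=6, A=2.
G+C = 11, so %GC = 11/23 × 100 = 47.826%
Salt term: 16.6 × (-0.499) = -8.283
GC term: 0.41 × 47.826 = 19.609; length term: −675/23 = −29.348
Tm = 81.5 + (-8.283) + 19.609 − 29.348 = 63.478 → 63.5°C

63.5°C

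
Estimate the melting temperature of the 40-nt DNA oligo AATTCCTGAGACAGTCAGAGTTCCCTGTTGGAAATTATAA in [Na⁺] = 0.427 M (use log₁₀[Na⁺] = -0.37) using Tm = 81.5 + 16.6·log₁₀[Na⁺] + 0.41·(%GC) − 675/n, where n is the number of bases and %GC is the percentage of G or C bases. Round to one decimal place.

Length n = 40. Scanning the sequence gives C=7, G=8, T=12, A=13.
G+C = 15, so %GC = 15/40 × 100 = 37.5%
Salt term: 16.6 × (-0.37) = -6.142
GC term: 0.41 × 37.5 = 15.375; length term: −675/40 = −16.875
Tm = 81.5 + (-6.142) + 15.375 − 16.875 = 73.858 → 73.9°C

73.9°C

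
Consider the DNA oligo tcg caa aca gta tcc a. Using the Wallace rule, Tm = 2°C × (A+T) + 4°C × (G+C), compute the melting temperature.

Base counts: C=5, G=2, A=6, T=3
AT pairs contribute 9, GC pairs contribute 7.
Tm = 2(9) + 4(7) = 18 + 28 = 46°C

46°C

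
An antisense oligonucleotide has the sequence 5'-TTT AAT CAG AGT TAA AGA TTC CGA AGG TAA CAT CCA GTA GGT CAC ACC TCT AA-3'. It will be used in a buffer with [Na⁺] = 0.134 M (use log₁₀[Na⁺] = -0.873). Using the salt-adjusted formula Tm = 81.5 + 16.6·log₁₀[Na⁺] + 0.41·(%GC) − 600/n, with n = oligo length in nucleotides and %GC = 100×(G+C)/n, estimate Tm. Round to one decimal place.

Length n = 53. T=14, G=9, C=11, A=19
G+C = 20, so %GC = 20/53 × 100 = 37.736%
Salt term: 16.6 × (-0.873) = -14.492
GC term: 0.41 × 37.736 = 15.472; length term: −600/53 = −11.321
Tm = 81.5 + (-14.492) + 15.472 − 11.321 = 71.159 → 71.2°C

71.2°C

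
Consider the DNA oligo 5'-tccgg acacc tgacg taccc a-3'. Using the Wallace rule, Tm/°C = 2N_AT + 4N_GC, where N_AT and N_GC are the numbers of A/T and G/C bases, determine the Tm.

68°C

Counting bases: A=5, T=3, G=4, C=9
AT pairs contribute 8, GC pairs contribute 13.
Tm = 2(8) + 4(13) = 16 + 52 = 68°C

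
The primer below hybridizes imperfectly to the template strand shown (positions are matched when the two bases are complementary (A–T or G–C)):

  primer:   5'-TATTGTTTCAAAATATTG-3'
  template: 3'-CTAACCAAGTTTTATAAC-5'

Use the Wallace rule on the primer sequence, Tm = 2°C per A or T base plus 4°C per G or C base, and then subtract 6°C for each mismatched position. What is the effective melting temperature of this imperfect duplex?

Primer base counts: A=6, T=9, G=2, C=1 → A+T=15, G+C=3
Perfect-match Tm = 2(15) + 4(3) = 30 + 12 = 42°C
Mismatches (positions where the bases are not complementary): 2 (at positions 1, 6)
Effective Tm = 42 − 2×6 = 42 − 12 = 30°C

30°C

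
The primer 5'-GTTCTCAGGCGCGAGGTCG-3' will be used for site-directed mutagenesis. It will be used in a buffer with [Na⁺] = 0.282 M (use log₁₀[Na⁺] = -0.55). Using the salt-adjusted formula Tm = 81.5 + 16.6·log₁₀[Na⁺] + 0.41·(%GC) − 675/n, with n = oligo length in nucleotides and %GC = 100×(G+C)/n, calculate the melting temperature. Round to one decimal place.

64.9°C

Length n = 19. C=5, G=8, A=2, T=4
G+C = 13, so %GC = 13/19 × 100 = 68.421%
Salt term: 16.6 × (-0.55) = -9.13
GC term: 0.41 × 68.421 = 28.053; length term: −675/19 = −35.526
Tm = 81.5 + (-9.13) + 28.053 − 35.526 = 64.897 → 64.9°C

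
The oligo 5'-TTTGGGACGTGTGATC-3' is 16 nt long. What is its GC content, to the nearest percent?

T=6, C=2, A=2, G=6
G+C = 6 + 2 = 8 out of 16 bases
%GC = 8/16 × 100 = 50% ≈ 50%

50%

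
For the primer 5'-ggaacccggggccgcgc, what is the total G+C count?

Base counts: T=0, A=2, G=8, C=7
G+C = 8 + 7 = 15

15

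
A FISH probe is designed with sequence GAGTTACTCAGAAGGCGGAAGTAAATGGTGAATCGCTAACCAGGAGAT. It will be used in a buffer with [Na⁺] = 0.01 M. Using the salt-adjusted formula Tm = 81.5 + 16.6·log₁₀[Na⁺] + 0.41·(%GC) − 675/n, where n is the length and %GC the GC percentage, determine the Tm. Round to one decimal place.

53.0°C

Length n = 48. Scanning the sequence gives C=7, T=9, G=15, A=17.
G+C = 22, so %GC = 22/48 × 100 = 45.833%
Salt term: 16.6 × (-2) = -33.2
GC term: 0.41 × 45.833 = 18.792; length term: −675/48 = −14.062
Tm = 81.5 + (-33.2) + 18.792 − 14.062 = 53.03 → 53.0°C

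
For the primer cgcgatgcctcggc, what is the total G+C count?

11

Scanning the sequence gives G=5, A=1, C=6, T=2.
G+C = 5 + 6 = 11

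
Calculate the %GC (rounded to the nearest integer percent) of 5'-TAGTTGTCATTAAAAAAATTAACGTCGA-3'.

25%

Scanning the sequence gives G=4, A=12, C=3, T=9.
G+C = 4 + 3 = 7 out of 28 bases
%GC = 7/28 × 100 = 25% ≈ 25%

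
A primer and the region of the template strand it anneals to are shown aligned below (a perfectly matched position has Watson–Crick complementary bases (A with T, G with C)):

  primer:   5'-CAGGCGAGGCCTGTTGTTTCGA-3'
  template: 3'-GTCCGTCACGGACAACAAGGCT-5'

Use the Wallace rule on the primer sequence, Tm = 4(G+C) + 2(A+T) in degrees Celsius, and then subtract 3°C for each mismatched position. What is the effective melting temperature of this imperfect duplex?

58°C

Primer base counts: A=3, T=6, G=8, C=5 → A+T=9, G+C=13
Perfect-match Tm = 2(9) + 4(13) = 18 + 52 = 70°C
Mismatches (positions where the bases are not complementary): 4 (at positions 6, 7, 8, 19)
Effective Tm = 70 − 4×3 = 70 − 12 = 58°C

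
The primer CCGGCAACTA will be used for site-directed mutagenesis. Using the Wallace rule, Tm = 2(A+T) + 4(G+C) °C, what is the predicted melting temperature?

Counting bases: T=1, A=3, G=2, C=4
So N_AT = 4 and N_GC = 6.
Tm = 2×4 + 4×6 = 32°C

32°C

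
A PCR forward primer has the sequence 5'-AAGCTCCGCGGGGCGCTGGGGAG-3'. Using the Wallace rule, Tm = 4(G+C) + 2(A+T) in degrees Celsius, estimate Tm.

Scanning the sequence gives A=3, C=6, T=2, G=12.
AT pairs contribute 5, GC pairs contribute 18.
Tm = 2(5) + 4(18) = 10 + 72 = 82°C

82°C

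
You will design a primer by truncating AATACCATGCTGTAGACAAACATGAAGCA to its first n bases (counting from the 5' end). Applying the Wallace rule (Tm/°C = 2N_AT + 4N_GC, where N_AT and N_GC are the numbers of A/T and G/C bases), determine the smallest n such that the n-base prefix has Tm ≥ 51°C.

n = 19

First 18 bases: AATACCATGCTGTAGACA → Tm = 50°C (< 51°C)
First 19 bases: AATACCATGCTGTAGACAA → Tm = 52°C (≥ 51°C)
Each additional base adds 2°C (A/T) or 4°C (G/C), so Tm is non-decreasing in n; n = 19 is the first length to reach 51°C.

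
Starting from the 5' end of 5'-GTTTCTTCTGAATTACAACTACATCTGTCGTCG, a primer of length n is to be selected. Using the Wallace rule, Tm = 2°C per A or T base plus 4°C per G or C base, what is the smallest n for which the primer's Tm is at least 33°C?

First 12 bases: GTTTCTTCTGAA → Tm = 32°C (< 33°C)
First 13 bases: GTTTCTTCTGAAT → Tm = 34°C (≥ 33°C)
Each additional base adds 2°C (A/T) or 4°C (G/C), so Tm is non-decreasing in n; n = 13 is the first length to reach 33°C.

n = 13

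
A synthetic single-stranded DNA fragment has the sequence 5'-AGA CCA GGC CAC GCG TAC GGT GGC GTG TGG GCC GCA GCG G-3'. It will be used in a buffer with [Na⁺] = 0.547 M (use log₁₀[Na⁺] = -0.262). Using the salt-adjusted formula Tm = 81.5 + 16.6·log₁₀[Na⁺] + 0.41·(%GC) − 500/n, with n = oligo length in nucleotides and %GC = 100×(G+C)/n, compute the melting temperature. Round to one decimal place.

95.4°C

Length n = 40. A=6, T=4, C=12, G=18
G+C = 30, so %GC = 30/40 × 100 = 75%
Salt term: 16.6 × (-0.262) = -4.349
GC term: 0.41 × 75 = 30.75; length term: −500/40 = −12.5
Tm = 81.5 + (-4.349) + 30.75 − 12.5 = 95.401 → 95.4°C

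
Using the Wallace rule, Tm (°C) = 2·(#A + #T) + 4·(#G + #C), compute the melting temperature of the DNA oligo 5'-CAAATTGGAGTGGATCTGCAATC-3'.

G=6, A=7, C=4, T=6
A+T = 13, G+C = 10
Tm = 2(13) + 4(10) = 26 + 40 = 66°C

66°C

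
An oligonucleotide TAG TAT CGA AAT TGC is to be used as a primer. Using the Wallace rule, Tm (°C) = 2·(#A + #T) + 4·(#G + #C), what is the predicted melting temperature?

Base counts: G=3, A=5, T=5, C=2
So N_AT = 10 and N_GC = 5.
Tm = 2(10) + 4(5) = 20 + 20 = 40°C

40°C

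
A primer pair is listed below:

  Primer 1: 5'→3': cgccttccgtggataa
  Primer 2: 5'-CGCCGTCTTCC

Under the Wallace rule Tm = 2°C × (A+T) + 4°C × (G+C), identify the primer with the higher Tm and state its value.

Primer 1: A+T=7, G+C=9 → Tm = 2(7)+4(9) = 50°C
Primer 2: A+T=3, G+C=8 → Tm = 2(3)+4(8) = 38°C
50°C vs 38°C → primer 1 is higher.

Primer 1, 50°C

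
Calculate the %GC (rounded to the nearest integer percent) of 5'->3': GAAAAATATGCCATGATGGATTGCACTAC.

38%

A=11, G=6, C=5, T=7
G+C = 6 + 5 = 11 out of 29 bases
%GC = 11/29 × 100 = 37.93% ≈ 38%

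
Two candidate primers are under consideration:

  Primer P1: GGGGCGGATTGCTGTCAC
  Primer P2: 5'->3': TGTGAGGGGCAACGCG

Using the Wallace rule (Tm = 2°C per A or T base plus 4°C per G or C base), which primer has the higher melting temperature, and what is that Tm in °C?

Primer P1: A+T=6, G+C=12 → Tm = 2(6)+4(12) = 60°C
Primer P2: A+T=5, G+C=11 → Tm = 2(5)+4(11) = 54°C
60°C vs 54°C → primer P1 is higher.

Primer P1, 60°C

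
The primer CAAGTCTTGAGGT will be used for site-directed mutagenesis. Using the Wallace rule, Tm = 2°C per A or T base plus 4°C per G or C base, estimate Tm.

T=4, A=3, G=4, C=2
So N_AT = 7 and N_GC = 6.
Tm = 2(7) + 4(6) = 14 + 24 = 38°C

38°C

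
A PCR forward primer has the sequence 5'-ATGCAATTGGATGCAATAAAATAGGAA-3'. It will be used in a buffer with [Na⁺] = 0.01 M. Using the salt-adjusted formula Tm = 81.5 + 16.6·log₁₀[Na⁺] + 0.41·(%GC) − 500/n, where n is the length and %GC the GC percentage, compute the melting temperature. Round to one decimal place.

41.9°C

Length n = 27. Base counts: G=6, A=13, T=6, C=2
G+C = 8, so %GC = 8/27 × 100 = 29.63%
Salt term: 16.6 × (-2) = -33.2
GC term: 0.41 × 29.63 = 12.148; length term: −500/27 = −18.519
Tm = 81.5 + (-33.2) + 12.148 − 18.519 = 41.929 → 41.9°C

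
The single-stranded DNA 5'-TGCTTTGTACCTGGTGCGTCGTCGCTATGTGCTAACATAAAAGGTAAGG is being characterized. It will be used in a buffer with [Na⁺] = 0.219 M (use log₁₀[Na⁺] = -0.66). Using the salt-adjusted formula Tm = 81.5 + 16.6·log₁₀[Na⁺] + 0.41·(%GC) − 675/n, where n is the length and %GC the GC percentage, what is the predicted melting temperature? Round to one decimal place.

Length n = 49. C=9, T=15, A=11, G=14
G+C = 23, so %GC = 23/49 × 100 = 46.939%
Salt term: 16.6 × (-0.66) = -10.956
GC term: 0.41 × 46.939 = 19.245; length term: −675/49 = −13.776
Tm = 81.5 + (-10.956) + 19.245 − 13.776 = 76.013 → 76.0°C

76.0°C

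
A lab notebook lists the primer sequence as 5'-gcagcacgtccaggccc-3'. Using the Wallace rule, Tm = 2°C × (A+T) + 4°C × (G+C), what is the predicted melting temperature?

Scanning the sequence gives T=1, G=5, A=3, C=8.
So N_AT = 4 and N_GC = 13.
Tm = 2(4) + 4(13) = 8 + 52 = 60°C

60°C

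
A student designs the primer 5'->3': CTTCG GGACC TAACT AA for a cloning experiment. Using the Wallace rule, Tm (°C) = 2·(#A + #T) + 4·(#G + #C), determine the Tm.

50°C

C=5, T=4, G=3, A=5
AT pairs contribute 9, GC pairs contribute 8.
Tm = 2(9) + 4(8) = 18 + 32 = 50°C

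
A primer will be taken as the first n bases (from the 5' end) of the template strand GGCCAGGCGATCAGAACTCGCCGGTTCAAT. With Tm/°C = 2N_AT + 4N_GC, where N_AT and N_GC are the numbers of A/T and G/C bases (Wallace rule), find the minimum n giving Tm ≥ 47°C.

n = 14

First 13 bases: GGCCAGGCGATCA → Tm = 44°C (< 47°C)
First 14 bases: GGCCAGGCGATCAG → Tm = 48°C (≥ 47°C)
Each additional base adds 2°C (A/T) or 4°C (G/C), so Tm is non-decreasing in n; n = 14 is the first length to reach 47°C.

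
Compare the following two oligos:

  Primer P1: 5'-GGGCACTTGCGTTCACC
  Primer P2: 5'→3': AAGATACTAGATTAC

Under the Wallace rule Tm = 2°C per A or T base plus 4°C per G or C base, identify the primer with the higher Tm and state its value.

Primer P1, 56°C

Primer P1: A+T=6, G+C=11 → Tm = 2(6)+4(11) = 56°C
Primer P2: A+T=11, G+C=4 → Tm = 2(11)+4(4) = 38°C
56°C vs 38°C → primer P1 is higher.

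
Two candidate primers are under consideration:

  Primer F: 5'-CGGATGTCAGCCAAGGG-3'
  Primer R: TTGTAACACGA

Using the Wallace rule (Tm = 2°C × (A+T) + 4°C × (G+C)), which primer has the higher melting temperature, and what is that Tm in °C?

Primer F, 56°C

Primer F: A+T=6, G+C=11 → Tm = 2(6)+4(11) = 56°C
Primer R: A+T=7, G+C=4 → Tm = 2(7)+4(4) = 30°C
56°C vs 30°C → primer F is higher.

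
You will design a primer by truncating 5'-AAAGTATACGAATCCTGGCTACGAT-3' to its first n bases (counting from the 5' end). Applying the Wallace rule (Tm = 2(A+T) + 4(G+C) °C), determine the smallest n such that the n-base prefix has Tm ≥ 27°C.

First 10 bases: AAAGTATACG → Tm = 26°C (< 27°C)
First 11 bases: AAAGTATACGA → Tm = 28°C (≥ 27°C)
Each additional base adds 2°C (A/T) or 4°C (G/C), so Tm is non-decreasing in n; n = 11 is the first length to reach 27°C.

n = 11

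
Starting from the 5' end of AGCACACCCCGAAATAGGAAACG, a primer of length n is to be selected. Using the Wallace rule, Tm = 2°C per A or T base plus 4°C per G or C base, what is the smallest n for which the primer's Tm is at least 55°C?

First 17 bases: AGCACACCCCGAAATAG → Tm = 52°C (< 55°C)
First 18 bases: AGCACACCCCGAAATAGG → Tm = 56°C (≥ 55°C)
Since every base adds ≥2°C, Tm only increases with n, so the threshold is first crossed at n = 18.

n = 18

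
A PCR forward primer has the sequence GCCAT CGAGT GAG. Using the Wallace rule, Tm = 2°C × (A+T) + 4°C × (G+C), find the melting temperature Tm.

T=2, C=3, G=5, A=3
A+T = 5, G+C = 8
Tm = 2(5) + 4(8) = 10 + 32 = 42°C

42°C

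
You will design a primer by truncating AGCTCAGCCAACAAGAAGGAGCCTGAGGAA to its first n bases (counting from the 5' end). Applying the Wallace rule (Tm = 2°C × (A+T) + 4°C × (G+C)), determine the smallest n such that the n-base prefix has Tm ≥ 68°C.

First 21 bases: AGCTCAGCCAACAAGAAGGAG → Tm = 64°C (< 68°C)
First 22 bases: AGCTCAGCCAACAAGAAGGAGC → Tm = 68°C (≥ 68°C)
Since every base adds ≥2°C, Tm only increases with n, so the threshold is first crossed at n = 22.

n = 22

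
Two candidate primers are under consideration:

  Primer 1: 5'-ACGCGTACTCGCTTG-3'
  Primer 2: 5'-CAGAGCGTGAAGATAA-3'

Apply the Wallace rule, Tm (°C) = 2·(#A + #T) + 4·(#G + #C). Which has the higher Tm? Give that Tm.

Primer 1, 48°C

Primer 1: A+T=6, G+C=9 → Tm = 2(6)+4(9) = 48°C
Primer 2: A+T=9, G+C=7 → Tm = 2(9)+4(7) = 46°C
48°C vs 46°C → primer 1 is higher.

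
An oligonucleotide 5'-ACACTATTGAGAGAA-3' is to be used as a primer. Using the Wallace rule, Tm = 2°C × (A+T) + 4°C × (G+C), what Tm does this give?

40°C

Scanning the sequence gives G=3, T=3, C=2, A=7.
A+T = 10, G+C = 5
Tm = 2×10 + 4×5 = 40°C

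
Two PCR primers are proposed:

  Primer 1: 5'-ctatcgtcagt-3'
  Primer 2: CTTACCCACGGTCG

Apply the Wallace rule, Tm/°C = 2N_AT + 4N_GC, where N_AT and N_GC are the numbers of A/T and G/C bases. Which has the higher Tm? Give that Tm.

Primer 2, 46°C

Primer 1: A+T=6, G+C=5 → Tm = 2(6)+4(5) = 32°C
Primer 2: A+T=5, G+C=9 → Tm = 2(5)+4(9) = 46°C
32°C vs 46°C → primer 2 is higher.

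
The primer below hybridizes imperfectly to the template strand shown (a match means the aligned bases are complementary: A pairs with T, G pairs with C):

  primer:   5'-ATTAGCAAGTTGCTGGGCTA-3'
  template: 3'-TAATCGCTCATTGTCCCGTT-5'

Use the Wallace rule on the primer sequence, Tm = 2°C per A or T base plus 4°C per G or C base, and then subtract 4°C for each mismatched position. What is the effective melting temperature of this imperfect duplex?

38°C

Primer base counts: A=5, T=6, G=6, C=3 → A+T=11, G+C=9
Perfect-match Tm = 2(11) + 4(9) = 22 + 36 = 58°C
Mismatches (positions where the bases are not complementary): 5 (at positions 7, 11, 12, 14, 19)
Effective Tm = 58 − 5×4 = 58 − 20 = 38°C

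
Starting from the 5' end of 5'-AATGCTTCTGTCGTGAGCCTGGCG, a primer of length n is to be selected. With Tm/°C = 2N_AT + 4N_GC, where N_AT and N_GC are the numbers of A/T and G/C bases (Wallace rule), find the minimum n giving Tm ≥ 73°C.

First 23 bases: AATGCTTCTGTCGTGAGCCTGGC → Tm = 72°C (< 73°C)
First 24 bases: AATGCTTCTGTCGTGAGCCTGGCG → Tm = 76°C (≥ 73°C)
Each additional base adds 2°C (A/T) or 4°C (G/C), so Tm is non-decreasing in n; n = 24 is the first length to reach 73°C.

n = 24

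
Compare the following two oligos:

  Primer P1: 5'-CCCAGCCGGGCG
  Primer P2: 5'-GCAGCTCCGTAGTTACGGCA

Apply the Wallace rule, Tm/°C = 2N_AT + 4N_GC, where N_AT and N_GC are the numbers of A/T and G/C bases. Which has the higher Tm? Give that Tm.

Primer P2, 64°C

Primer P1: A+T=1, G+C=11 → Tm = 2(1)+4(11) = 46°C
Primer P2: A+T=8, G+C=12 → Tm = 2(8)+4(12) = 64°C
46°C vs 64°C → primer P2 is higher.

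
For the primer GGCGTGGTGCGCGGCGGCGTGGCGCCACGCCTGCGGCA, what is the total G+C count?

32

Base counts: C=13, A=2, T=4, G=19
G+C = 19 + 13 = 32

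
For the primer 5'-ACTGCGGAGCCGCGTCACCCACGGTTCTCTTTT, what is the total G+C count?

Scanning the sequence gives A=4, G=8, T=9, C=12.
Total G or C: 8 + 12 = 20

20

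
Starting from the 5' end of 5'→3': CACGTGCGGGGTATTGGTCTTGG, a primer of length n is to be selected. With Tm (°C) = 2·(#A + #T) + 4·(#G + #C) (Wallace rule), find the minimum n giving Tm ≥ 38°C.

First 10 bases: CACGTGCGGG → Tm = 36°C (< 38°C)
First 11 bases: CACGTGCGGGG → Tm = 40°C (≥ 38°C)
Each additional base adds 2°C (A/T) or 4°C (G/C), so Tm is non-decreasing in n; n = 11 is the first length to reach 38°C.

n = 11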